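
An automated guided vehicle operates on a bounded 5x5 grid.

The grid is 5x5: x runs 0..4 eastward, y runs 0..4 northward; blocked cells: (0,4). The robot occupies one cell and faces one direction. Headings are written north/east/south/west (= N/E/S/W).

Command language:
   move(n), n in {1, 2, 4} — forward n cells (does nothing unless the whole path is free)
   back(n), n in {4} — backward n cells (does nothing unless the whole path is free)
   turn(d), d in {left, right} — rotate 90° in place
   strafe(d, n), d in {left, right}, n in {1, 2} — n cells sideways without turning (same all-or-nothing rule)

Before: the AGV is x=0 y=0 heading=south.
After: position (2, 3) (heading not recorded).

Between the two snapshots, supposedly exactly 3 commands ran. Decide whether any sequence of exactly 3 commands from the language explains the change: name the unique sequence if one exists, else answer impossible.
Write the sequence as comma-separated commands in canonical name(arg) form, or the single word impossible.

strafe(left, 2), back(4), move(1)

key: order matters: swapping strafe(left, 2) and move(1) lands elsewhere
start: x=0 y=0 heading=south
t=1 strafe(left, 2) ⇒ x=2 y=0 heading=south
t=2 back(4) ⇒ x=2 y=4 heading=south
t=3 move(1) ⇒ x=2 y=3 heading=south
no rival 3-sequence matches.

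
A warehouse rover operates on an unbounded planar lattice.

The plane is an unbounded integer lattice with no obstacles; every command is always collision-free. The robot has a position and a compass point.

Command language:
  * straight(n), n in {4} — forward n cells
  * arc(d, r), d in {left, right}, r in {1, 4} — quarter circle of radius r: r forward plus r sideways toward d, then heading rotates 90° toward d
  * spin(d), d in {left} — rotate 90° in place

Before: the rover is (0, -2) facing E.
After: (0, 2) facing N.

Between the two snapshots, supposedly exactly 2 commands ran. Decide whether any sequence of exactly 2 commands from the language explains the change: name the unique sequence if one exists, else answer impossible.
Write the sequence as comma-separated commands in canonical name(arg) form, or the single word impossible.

spin(left), straight(4)

key: order matters: swapping spin(left) and straight(4) lands elsewhere
t0: (0, -2) facing E
step 1 (spin(left)): (0, -2) facing N
step 2 (straight(4)): (0, 2) facing N
all 36 alternatives checked — unique.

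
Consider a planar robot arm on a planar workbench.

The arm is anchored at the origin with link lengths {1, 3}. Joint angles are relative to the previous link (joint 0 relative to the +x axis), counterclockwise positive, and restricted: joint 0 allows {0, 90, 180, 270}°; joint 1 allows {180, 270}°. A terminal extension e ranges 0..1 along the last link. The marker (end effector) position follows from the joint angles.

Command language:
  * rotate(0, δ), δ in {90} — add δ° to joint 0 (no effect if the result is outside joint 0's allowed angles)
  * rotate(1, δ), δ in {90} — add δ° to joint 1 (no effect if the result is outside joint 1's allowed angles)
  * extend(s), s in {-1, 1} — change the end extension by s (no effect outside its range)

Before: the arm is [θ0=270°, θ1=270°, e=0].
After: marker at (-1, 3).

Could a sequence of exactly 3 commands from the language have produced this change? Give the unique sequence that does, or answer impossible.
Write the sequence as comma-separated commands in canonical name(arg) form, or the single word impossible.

rotate(0, 90), rotate(0, 90), rotate(0, 90)

start: [θ0=270°, θ1=270°, e=0]
1. rotate(0, 90) → [θ0=0°, θ1=270°, e=0]
2. rotate(0, 90) → [θ0=90°, θ1=270°, e=0]
3. rotate(0, 90) → [θ0=180°, θ1=270°, e=0]
uniquely the one of 64 3-step routes that fits.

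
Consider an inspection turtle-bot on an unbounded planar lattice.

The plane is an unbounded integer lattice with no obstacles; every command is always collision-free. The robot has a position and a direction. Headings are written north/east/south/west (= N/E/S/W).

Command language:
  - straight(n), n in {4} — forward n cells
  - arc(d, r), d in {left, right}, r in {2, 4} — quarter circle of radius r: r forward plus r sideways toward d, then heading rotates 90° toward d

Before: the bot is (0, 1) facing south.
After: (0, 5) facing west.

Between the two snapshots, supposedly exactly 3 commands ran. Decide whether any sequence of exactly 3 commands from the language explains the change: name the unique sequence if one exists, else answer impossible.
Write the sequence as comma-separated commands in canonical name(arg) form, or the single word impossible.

key: cell and facing (now W) both changed — the 3 commands mix motion and turning
begin: (0, 1) facing south
step 1 (arc(left, 2)): (2, -1) facing east
step 2 (arc(left, 2)): (4, 1) facing north
step 3 (arc(left, 4)): (0, 5) facing west
no rival 3-sequence matches.

arc(left, 2), arc(left, 2), arc(left, 4)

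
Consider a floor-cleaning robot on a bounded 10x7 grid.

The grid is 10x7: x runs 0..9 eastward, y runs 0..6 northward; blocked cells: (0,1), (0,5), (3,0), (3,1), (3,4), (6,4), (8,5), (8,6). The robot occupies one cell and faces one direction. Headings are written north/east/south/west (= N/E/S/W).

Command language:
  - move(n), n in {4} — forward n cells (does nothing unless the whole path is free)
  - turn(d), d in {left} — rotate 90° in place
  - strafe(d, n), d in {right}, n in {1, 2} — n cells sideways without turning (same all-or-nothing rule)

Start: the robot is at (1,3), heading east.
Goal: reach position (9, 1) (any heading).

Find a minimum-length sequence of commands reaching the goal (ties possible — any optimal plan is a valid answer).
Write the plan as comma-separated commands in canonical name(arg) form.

move(4), strafe(right, 2), move(4)

initial: at (1,3), heading east
1. move(4) → at (5,3), heading east
2. strafe(right, 2) → at (5,1), heading east
3. move(4) → at (9,1), heading east
no 2-step plan works, so 3 is optimal.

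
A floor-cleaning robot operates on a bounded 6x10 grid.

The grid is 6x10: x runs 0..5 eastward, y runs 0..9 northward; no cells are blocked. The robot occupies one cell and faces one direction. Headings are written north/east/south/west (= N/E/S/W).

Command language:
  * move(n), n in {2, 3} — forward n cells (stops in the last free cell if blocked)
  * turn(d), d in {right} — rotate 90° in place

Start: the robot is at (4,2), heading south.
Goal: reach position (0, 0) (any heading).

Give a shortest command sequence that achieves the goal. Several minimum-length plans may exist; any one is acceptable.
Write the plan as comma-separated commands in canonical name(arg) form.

move(2), turn(right), move(2), move(2)

begin: at (4,2), heading south
[1] after move(2): at (4,0), heading south
[2] after turn(right): at (4,0), heading west
[3] after move(2): at (2,0), heading west
[4] after move(2): at (0,0), heading west
no 3-step plan works, so 4 is optimal.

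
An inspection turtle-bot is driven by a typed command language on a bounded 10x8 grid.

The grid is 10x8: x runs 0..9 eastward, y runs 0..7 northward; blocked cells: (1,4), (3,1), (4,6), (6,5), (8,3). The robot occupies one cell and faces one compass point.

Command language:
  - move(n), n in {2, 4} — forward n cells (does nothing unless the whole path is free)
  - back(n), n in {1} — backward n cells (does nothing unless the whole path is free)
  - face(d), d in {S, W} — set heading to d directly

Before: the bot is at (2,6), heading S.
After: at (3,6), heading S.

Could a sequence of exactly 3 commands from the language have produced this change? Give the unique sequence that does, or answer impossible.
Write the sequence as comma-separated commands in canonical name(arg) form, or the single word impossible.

key: running face(S) before face(W) would end elsewhere — order is forced
t0: at (2,6), heading S
t=1 face(W) ⇒ at (2,6), heading W
t=2 back(1) ⇒ at (3,6), heading W
t=3 face(S) ⇒ at (3,6), heading S
uniquely the one of 125 3-step routes that fits.

face(W), back(1), face(S)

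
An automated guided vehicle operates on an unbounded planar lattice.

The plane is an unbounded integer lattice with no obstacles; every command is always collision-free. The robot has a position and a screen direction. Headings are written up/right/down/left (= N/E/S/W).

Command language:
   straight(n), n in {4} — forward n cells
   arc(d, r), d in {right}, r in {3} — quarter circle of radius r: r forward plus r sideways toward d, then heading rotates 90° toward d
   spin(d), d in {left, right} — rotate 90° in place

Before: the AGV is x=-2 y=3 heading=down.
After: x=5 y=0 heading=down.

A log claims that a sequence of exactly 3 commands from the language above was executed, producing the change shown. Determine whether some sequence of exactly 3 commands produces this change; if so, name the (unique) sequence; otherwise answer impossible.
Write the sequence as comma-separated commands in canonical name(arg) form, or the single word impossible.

spin(left), straight(4), arc(right, 3)

key: still facing S at the end — net rotation zero over 3 steps
from: x=-2 y=3 heading=down
[1] after spin(left): x=-2 y=3 heading=right
[2] after straight(4): x=2 y=3 heading=right
[3] after arc(right, 3): x=5 y=0 heading=down
no rival 3-sequence matches.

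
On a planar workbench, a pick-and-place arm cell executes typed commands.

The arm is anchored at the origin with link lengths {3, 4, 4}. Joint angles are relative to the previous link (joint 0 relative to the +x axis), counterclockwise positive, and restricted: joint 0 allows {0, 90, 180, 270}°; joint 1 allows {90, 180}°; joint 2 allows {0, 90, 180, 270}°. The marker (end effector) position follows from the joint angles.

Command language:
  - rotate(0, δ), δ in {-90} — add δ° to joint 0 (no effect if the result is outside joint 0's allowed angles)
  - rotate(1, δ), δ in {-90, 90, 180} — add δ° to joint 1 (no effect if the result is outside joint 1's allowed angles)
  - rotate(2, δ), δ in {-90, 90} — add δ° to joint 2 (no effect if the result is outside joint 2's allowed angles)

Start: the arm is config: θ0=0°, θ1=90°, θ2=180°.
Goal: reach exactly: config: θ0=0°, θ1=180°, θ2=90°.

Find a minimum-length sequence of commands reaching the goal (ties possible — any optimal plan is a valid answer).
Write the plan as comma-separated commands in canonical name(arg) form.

t0: config: θ0=0°, θ1=90°, θ2=180°
[1] after rotate(2, -90): config: θ0=0°, θ1=90°, θ2=90°
[2] after rotate(1, 90): config: θ0=0°, θ1=180°, θ2=90°
no 1-step plan works, so 2 is optimal.

rotate(2, -90), rotate(1, 90)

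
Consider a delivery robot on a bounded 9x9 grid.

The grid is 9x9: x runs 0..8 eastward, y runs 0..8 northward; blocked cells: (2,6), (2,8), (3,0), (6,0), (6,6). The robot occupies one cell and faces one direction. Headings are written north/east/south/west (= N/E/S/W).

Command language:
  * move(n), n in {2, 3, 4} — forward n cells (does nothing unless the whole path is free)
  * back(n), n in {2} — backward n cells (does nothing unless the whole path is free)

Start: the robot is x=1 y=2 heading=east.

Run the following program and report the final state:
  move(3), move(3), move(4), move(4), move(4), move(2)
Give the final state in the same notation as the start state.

initial: x=1 y=2 heading=east
[1] after move(3): x=4 y=2 heading=east
[2] after move(3): x=7 y=2 heading=east
[3] after move(4): x=7 y=2 heading=east
[4] after move(4): x=7 y=2 heading=east
[5] after move(4): x=7 y=2 heading=east
[6] after move(2): x=7 y=2 heading=east

x=7 y=2 heading=east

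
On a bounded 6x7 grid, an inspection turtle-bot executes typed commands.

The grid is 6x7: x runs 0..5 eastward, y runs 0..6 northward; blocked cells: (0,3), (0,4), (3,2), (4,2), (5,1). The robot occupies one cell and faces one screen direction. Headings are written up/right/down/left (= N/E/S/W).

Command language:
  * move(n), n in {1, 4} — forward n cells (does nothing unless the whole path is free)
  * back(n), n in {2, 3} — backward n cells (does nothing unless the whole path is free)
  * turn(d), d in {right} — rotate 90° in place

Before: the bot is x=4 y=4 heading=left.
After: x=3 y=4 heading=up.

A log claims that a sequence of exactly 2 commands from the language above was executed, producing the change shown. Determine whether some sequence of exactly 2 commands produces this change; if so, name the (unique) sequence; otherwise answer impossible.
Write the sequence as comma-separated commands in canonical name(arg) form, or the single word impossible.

key: order matters: swapping move(1) and turn(right) lands elsewhere
start: x=4 y=4 heading=left
[1] after move(1): x=3 y=4 heading=left
[2] after turn(right): x=3 y=4 heading=up
no other 2-command option fits: unique.

move(1), turn(right)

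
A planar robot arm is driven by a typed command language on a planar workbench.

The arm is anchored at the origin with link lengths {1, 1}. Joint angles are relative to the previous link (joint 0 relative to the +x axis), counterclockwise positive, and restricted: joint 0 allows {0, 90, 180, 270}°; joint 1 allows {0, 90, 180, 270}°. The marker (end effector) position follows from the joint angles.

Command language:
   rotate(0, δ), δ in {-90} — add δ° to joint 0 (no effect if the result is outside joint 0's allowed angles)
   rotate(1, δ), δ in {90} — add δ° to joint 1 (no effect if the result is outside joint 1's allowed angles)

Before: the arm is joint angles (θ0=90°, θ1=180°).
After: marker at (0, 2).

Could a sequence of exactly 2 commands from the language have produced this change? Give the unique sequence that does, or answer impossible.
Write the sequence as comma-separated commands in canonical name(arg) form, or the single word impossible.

rotate(1, 90), rotate(1, 90)

start: joint angles (θ0=90°, θ1=180°)
t=1 rotate(1, 90) ⇒ joint angles (θ0=90°, θ1=270°)
t=2 rotate(1, 90) ⇒ joint angles (θ0=90°, θ1=0°)
uniquely the one of 4 2-step routes that fits.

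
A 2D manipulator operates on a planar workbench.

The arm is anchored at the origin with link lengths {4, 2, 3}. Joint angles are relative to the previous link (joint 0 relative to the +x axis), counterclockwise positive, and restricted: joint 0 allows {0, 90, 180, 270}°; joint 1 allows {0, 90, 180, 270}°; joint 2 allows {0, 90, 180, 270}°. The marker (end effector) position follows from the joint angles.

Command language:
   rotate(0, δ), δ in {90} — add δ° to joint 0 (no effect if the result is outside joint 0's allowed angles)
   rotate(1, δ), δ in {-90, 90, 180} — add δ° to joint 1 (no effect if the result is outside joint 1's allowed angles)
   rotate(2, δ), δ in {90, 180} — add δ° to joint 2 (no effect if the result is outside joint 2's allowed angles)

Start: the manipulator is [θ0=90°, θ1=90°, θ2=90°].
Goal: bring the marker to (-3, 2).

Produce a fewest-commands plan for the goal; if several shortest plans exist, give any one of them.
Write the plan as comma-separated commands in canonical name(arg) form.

rotate(1, 90), rotate(2, 180)

initial: [θ0=90°, θ1=90°, θ2=90°]
1. rotate(1, 90) → [θ0=90°, θ1=180°, θ2=90°]
2. rotate(2, 180) → [θ0=90°, θ1=180°, θ2=270°]
nothing shorter than 2 reaches the goal.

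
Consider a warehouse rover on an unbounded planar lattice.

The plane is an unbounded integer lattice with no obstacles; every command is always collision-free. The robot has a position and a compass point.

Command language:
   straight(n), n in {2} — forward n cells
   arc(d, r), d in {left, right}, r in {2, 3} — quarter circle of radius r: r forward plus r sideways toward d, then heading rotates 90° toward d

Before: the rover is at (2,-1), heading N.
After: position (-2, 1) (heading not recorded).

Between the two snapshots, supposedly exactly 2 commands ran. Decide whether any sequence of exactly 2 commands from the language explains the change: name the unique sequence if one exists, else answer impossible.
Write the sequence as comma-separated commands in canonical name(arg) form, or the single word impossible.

arc(left, 2), straight(2)

key: running straight(2) before arc(left, 2) would end elsewhere — order is forced
from: at (2,-1), heading N
[1] after arc(left, 2): at (0,1), heading W
[2] after straight(2): at (-2,1), heading W
no other 2-command option fits: unique.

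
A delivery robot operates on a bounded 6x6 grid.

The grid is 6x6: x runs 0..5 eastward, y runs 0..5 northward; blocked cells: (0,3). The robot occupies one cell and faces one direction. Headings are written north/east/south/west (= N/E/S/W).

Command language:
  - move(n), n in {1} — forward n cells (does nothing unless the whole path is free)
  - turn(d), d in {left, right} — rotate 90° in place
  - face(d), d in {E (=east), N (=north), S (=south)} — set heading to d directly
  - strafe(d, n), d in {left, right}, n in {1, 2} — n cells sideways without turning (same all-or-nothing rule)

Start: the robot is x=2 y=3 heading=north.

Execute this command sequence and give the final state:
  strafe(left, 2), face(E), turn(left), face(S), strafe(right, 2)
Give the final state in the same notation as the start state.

t0: x=2 y=3 heading=north
[1] after strafe(left, 2): x=2 y=3 heading=north
[2] after face(E): x=2 y=3 heading=east
[3] after turn(left): x=2 y=3 heading=north
[4] after face(S): x=2 y=3 heading=south
[5] after strafe(right, 2): x=2 y=3 heading=south

x=2 y=3 heading=south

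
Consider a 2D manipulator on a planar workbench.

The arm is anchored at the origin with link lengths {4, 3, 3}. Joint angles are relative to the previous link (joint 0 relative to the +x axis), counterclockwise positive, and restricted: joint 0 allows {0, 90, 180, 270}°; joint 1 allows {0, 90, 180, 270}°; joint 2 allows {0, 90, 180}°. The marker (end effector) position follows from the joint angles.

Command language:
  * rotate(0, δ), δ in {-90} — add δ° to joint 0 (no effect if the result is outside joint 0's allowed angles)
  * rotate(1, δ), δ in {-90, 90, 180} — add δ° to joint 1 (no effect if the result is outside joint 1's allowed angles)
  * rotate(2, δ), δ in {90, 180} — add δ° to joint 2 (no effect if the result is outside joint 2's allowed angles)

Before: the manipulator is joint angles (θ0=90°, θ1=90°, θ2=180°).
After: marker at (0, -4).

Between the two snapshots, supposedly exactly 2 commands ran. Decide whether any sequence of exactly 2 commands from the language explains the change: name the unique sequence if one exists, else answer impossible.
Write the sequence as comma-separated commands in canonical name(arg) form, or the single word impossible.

rotate(0, -90), rotate(0, -90)

from: joint angles (θ0=90°, θ1=90°, θ2=180°)
1. rotate(0, -90) → joint angles (θ0=0°, θ1=90°, θ2=180°)
2. rotate(0, -90) → joint angles (θ0=270°, θ1=90°, θ2=180°)
all 36 alternatives checked — unique.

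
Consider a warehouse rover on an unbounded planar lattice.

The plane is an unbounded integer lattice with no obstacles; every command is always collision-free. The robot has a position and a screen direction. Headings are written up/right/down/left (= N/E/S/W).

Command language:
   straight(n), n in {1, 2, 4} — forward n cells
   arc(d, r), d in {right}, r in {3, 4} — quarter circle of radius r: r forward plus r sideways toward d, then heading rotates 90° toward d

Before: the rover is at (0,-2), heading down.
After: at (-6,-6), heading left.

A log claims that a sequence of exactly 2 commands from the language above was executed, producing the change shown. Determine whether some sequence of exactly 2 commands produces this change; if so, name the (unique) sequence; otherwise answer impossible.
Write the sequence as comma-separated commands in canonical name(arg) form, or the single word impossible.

arc(right, 4), straight(2)

key: order matters: swapping arc(right, 4) and straight(2) lands elsewhere
from: at (0,-2), heading down
t=1 arc(right, 4) ⇒ at (-4,-6), heading left
t=2 straight(2) ⇒ at (-6,-6), heading left
no rival 2-sequence matches.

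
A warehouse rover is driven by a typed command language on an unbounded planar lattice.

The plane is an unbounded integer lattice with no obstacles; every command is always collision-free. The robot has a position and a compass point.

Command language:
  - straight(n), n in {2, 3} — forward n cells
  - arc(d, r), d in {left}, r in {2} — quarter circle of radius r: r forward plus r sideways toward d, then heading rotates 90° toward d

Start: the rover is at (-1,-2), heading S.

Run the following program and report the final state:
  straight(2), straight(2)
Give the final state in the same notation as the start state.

t0: at (-1,-2), heading S
[1] after straight(2): at (-1,-4), heading S
[2] after straight(2): at (-1,-6), heading S

at (-1,-6), heading S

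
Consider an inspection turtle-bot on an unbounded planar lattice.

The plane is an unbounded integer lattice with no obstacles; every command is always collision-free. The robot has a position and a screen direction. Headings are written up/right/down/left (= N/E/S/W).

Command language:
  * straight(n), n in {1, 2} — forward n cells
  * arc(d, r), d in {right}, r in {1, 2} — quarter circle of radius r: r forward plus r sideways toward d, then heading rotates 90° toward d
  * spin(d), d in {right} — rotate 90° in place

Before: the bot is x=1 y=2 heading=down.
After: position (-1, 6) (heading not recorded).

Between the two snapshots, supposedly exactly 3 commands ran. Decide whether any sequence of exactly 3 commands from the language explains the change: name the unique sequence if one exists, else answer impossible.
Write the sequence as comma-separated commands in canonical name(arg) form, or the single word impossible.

spin(right), arc(right, 2), straight(2)

key: running straight(2) before spin(right) would end elsewhere — order is forced
from: x=1 y=2 heading=down
t=1 spin(right) ⇒ x=1 y=2 heading=left
t=2 arc(right, 2) ⇒ x=-1 y=4 heading=up
t=3 straight(2) ⇒ x=-1 y=6 heading=up
uniquely the one of 125 3-step routes that fits.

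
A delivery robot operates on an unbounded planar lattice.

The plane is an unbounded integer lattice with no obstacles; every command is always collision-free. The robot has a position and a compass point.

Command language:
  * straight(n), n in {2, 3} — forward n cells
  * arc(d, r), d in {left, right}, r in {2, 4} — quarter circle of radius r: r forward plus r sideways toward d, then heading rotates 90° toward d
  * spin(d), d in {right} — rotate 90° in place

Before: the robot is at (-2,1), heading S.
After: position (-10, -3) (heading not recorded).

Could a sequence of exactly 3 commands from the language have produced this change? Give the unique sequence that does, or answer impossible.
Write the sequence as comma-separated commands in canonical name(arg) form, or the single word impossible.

arc(right, 4), straight(2), straight(2)

key: order matters: swapping arc(right, 4) and straight(2) lands elsewhere
begin: at (-2,1), heading S
[1] after arc(right, 4): at (-6,-3), heading W
[2] after straight(2): at (-8,-3), heading W
[3] after straight(2): at (-10,-3), heading W
uniquely the one of 343 3-step routes that fits.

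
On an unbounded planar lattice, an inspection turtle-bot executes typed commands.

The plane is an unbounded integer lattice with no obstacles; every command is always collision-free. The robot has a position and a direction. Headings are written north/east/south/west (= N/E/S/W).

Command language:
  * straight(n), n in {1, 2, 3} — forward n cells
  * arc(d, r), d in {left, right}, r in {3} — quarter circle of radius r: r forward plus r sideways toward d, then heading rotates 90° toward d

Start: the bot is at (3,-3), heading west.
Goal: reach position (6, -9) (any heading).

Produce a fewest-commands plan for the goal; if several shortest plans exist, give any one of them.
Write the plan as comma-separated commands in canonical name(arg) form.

t0: at (3,-3), heading west
t=1 arc(left, 3) ⇒ at (0,-6), heading south
t=2 arc(left, 3) ⇒ at (3,-9), heading east
t=3 straight(3) ⇒ at (6,-9), heading east
no 2-step plan works, so 3 is optimal.

arc(left, 3), arc(left, 3), straight(3)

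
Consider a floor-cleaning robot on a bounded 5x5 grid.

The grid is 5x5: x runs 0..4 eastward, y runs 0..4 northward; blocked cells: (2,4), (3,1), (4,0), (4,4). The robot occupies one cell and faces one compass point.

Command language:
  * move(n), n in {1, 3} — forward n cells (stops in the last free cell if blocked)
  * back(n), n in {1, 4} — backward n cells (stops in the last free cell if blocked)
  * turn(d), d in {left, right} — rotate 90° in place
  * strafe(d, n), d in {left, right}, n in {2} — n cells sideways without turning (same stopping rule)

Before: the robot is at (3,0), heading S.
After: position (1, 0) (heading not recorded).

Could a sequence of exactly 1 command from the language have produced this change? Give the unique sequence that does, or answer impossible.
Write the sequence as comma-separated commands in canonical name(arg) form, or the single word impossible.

strafe(right, 2)

initial: at (3,0), heading S
step 1 (strafe(right, 2)): at (1,0), heading S
uniquely the one of 8 1-step routes that fits.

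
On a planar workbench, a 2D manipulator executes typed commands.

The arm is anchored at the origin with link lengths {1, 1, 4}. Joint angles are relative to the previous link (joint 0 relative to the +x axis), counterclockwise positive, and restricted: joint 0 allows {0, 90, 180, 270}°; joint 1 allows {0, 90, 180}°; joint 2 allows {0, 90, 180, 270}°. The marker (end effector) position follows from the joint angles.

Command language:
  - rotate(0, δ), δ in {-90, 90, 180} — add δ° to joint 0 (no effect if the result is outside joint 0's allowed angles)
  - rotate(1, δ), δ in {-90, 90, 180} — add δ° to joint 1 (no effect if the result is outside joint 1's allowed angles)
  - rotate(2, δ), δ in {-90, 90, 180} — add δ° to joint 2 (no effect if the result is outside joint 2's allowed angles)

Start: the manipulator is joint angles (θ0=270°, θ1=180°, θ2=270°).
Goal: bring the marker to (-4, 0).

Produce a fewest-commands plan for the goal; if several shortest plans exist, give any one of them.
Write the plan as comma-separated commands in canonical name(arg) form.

begin: joint angles (θ0=270°, θ1=180°, θ2=270°)
[1] after rotate(0, 180): joint angles (θ0=90°, θ1=180°, θ2=270°)
shorter routes all fall short; 1 is best.

rotate(0, 180)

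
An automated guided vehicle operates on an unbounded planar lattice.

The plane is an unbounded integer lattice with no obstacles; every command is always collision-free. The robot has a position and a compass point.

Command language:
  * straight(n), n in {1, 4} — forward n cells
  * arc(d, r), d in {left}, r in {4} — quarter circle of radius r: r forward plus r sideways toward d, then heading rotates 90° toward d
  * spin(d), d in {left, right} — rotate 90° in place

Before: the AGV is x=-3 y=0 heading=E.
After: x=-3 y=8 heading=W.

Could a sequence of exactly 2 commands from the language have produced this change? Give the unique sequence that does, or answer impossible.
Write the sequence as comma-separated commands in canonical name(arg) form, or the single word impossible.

key: position moved to (-3,8) AND the heading swung to W — translation plus rotation needed
t0: x=-3 y=0 heading=E
[1] after arc(left, 4): x=1 y=4 heading=N
[2] after arc(left, 4): x=-3 y=8 heading=W
all 25 alternatives checked — unique.

arc(left, 4), arc(left, 4)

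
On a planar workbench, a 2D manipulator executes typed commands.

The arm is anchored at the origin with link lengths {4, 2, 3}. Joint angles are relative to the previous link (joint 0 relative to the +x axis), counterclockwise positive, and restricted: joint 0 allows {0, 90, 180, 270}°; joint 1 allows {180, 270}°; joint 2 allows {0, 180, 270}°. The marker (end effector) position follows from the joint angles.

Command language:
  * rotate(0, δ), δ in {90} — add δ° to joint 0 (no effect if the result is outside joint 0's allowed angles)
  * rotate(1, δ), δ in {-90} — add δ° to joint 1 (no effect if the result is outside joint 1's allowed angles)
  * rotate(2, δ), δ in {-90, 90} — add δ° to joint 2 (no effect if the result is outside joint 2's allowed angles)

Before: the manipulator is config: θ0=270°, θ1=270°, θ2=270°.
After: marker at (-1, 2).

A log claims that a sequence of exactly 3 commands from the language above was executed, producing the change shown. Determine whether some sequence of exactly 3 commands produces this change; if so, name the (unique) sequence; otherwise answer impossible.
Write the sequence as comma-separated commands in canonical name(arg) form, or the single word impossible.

begin: config: θ0=270°, θ1=270°, θ2=270°
[1] after rotate(0, 90): config: θ0=0°, θ1=270°, θ2=270°
[2] after rotate(0, 90): config: θ0=90°, θ1=270°, θ2=270°
[3] after rotate(0, 90): config: θ0=180°, θ1=270°, θ2=270°
all 64 alternatives checked — unique.

rotate(0, 90), rotate(0, 90), rotate(0, 90)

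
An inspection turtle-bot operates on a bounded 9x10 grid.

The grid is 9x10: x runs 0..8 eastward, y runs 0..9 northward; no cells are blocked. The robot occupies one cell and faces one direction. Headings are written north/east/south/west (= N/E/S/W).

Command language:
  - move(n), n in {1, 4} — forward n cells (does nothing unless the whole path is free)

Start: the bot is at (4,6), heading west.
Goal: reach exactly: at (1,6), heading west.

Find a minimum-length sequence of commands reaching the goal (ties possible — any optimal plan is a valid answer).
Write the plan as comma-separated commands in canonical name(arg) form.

from: at (4,6), heading west
[1] after move(1): at (3,6), heading west
[2] after move(1): at (2,6), heading west
[3] after move(1): at (1,6), heading west
minimal: 3 command(s), checked below 3.

move(1), move(1), move(1)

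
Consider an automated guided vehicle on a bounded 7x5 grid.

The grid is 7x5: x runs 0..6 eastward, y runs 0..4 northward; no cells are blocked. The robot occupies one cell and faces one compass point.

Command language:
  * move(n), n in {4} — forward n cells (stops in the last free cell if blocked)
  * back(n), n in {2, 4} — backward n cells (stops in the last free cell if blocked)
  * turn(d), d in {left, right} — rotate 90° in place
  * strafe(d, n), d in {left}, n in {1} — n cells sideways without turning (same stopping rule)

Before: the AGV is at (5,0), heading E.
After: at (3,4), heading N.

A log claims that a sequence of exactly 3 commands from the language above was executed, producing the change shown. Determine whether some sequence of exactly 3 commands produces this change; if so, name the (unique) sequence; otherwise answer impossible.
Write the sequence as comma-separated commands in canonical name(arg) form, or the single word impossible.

key: running move(4) before back(2) would end elsewhere — order is forced
start: at (5,0), heading E
[1] after back(2): at (3,0), heading E
[2] after turn(left): at (3,0), heading N
[3] after move(4): at (3,4), heading N
uniquely the one of 216 3-step routes that fits.

back(2), turn(left), move(4)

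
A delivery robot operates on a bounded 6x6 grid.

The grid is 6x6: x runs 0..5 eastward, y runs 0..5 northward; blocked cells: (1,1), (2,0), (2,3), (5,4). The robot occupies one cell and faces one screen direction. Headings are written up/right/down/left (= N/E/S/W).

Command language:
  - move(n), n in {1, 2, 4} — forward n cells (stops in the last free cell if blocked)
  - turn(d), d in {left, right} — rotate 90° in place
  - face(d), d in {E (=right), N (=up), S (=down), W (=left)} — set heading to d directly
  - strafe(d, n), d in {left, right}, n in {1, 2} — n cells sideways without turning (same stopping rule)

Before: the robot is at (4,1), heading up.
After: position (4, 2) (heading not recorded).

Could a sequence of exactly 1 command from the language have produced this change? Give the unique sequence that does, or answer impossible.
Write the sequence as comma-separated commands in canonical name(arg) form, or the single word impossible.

move(1)

begin: at (4,1), heading up
t=1 move(1) ⇒ at (4,2), heading up
all 13 alternatives checked — unique.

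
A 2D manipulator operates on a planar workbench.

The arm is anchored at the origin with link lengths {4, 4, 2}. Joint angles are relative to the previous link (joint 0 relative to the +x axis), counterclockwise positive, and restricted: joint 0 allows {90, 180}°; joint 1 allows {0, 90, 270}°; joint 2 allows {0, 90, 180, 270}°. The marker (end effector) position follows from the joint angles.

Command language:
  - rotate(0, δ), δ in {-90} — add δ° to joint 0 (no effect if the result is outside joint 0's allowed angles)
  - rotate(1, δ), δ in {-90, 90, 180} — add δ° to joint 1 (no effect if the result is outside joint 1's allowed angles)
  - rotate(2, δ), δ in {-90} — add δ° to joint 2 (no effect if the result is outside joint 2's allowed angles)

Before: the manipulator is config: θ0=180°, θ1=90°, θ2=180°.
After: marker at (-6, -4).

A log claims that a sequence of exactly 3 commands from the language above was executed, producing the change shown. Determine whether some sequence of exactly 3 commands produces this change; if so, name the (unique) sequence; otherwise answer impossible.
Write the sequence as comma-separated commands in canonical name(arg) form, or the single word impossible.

rotate(2, -90), rotate(2, -90), rotate(2, -90)

begin: config: θ0=180°, θ1=90°, θ2=180°
t=1 rotate(2, -90) ⇒ config: θ0=180°, θ1=90°, θ2=90°
t=2 rotate(2, -90) ⇒ config: θ0=180°, θ1=90°, θ2=0°
t=3 rotate(2, -90) ⇒ config: θ0=180°, θ1=90°, θ2=270°
all 125 alternatives checked — unique.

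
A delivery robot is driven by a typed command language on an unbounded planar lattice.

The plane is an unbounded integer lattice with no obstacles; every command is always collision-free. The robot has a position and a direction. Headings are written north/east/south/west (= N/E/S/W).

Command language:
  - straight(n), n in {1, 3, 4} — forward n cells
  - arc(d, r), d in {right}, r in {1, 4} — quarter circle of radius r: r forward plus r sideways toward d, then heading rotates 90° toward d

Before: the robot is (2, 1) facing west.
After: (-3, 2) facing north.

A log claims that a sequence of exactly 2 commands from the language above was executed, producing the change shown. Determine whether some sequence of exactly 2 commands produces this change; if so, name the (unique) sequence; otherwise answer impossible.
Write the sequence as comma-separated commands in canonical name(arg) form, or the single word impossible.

key: position moved to (-3,2) AND the heading swung to N — translation plus rotation needed
from: (2, 1) facing west
step 1 (straight(4)): (-2, 1) facing west
step 2 (arc(right, 1)): (-3, 2) facing north
all 25 alternatives checked — unique.

straight(4), arc(right, 1)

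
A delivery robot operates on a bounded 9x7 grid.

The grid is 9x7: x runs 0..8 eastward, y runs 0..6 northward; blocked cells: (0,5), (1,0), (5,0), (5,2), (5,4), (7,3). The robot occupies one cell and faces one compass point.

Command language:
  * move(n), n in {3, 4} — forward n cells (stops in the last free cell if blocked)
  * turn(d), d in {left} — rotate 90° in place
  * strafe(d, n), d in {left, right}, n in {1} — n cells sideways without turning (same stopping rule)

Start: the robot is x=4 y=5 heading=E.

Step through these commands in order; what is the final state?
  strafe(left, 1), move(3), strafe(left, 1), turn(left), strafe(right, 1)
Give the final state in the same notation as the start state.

from: x=4 y=5 heading=E
step 1 (strafe(left, 1)): x=4 y=6 heading=E
step 2 (move(3)): x=7 y=6 heading=E
step 3 (strafe(left, 1)): x=7 y=6 heading=E
step 4 (turn(left)): x=7 y=6 heading=N
step 5 (strafe(right, 1)): x=8 y=6 heading=N

x=8 y=6 heading=N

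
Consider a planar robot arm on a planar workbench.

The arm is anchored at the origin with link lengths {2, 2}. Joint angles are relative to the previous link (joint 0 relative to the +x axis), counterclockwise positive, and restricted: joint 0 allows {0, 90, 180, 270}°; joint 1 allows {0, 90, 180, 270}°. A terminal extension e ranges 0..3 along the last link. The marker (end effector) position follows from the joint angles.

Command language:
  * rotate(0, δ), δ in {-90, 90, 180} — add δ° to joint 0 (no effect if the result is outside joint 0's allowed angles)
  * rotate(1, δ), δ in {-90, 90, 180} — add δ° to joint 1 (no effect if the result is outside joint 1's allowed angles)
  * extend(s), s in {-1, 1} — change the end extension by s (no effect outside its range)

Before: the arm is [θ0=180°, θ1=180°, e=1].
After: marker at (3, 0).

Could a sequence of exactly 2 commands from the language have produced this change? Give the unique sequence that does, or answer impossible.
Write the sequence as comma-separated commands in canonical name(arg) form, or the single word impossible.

extend(1), extend(1)

start: [θ0=180°, θ1=180°, e=1]
[1] after extend(1): [θ0=180°, θ1=180°, e=2]
[2] after extend(1): [θ0=180°, θ1=180°, e=3]
no rival 2-sequence matches.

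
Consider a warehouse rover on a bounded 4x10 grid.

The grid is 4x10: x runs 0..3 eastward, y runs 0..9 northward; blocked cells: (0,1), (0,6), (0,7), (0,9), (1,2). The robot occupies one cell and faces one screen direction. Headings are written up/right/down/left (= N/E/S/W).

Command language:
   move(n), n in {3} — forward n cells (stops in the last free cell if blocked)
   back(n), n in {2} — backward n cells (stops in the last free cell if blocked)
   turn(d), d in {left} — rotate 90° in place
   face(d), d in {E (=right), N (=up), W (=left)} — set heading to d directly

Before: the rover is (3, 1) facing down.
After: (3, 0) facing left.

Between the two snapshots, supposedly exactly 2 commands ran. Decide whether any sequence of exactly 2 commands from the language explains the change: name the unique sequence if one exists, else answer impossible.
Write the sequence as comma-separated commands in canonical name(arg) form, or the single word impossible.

move(3), face(W)

key: order matters: swapping move(3) and face(W) lands elsewhere
t0: (3, 1) facing down
1. move(3) → (3, 0) facing down
2. face(W) → (3, 0) facing left
all 36 alternatives checked — unique.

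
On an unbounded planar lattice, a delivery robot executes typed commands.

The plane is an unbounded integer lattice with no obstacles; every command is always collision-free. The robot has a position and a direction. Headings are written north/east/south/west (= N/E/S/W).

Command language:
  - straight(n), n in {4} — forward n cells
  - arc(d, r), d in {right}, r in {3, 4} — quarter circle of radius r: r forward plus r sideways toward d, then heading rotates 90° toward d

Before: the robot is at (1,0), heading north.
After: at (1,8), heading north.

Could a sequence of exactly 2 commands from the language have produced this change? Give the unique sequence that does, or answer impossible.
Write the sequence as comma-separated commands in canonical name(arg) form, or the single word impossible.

key: still facing N at the end — nothing in the sequence rotates
from: at (1,0), heading north
1. straight(4) → at (1,4), heading north
2. straight(4) → at (1,8), heading north
no rival 2-sequence matches.

straight(4), straight(4)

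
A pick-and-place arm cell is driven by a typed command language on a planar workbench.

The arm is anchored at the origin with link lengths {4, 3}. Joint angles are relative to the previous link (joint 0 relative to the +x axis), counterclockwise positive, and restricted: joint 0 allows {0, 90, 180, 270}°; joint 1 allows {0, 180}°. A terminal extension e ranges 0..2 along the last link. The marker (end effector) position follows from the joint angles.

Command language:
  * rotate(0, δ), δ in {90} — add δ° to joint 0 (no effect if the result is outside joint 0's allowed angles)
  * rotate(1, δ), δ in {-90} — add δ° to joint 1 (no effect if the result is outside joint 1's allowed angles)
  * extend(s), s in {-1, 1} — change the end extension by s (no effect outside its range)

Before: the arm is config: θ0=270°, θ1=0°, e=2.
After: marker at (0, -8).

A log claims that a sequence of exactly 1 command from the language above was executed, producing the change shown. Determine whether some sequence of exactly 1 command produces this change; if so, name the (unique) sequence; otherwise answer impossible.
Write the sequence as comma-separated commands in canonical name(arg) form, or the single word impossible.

t0: config: θ0=270°, θ1=0°, e=2
1. extend(-1) → config: θ0=270°, θ1=0°, e=1
uniquely the one of 4 1-step routes that fits.

extend(-1)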